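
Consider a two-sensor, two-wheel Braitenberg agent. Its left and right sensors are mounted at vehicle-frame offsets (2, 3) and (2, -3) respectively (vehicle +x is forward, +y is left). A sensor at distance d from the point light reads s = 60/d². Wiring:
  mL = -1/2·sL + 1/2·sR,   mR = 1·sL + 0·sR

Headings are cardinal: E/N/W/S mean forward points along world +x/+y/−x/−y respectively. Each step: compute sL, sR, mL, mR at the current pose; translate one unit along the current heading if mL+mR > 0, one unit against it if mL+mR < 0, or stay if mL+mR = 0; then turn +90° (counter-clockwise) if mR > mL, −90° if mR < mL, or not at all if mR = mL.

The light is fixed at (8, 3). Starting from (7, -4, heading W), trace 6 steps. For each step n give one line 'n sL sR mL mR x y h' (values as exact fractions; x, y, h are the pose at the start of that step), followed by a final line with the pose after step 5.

0 60/109 12/5 504/545 60/109 7 -4 W
1 6/5 30/13 36/65 6/5 6 -4 N
2 60/97 12/5 432/485 60/97 6 -3 W
3 15/13 15/4 135/104 15/13 5 -3 N
4 12 12/13 -72/13 12 5 -2 E
5 30/17 6 36/17 30/17 6 -2 N
final 6 -1 E

n=0: pose=(7,-4,W); sL=60/109, sR=12/5; mL=504/545, mR=60/109; mL+mR=804/545 → advance +1; mR−mL=-204/545 → turn -1·90°
n=1: pose=(6,-4,N); sL=6/5, sR=30/13; mL=36/65, mR=6/5; mL+mR=114/65 → advance +1; mR−mL=42/65 → turn +1·90°
n=2: pose=(6,-3,W); sL=60/97, sR=12/5; mL=432/485, mR=60/97; mL+mR=732/485 → advance +1; mR−mL=-132/485 → turn -1·90°
n=3: pose=(5,-3,N); sL=15/13, sR=15/4; mL=135/104, mR=15/13; mL+mR=255/104 → advance +1; mR−mL=-15/104 → turn -1·90°
n=4: pose=(5,-2,E); sL=12, sR=12/13; mL=-72/13, mR=12; mL+mR=84/13 → advance +1; mR−mL=228/13 → turn +1·90°
n=5: pose=(6,-2,N); sL=30/17, sR=6; mL=36/17, mR=30/17; mL+mR=66/17 → advance +1; mR−mL=-6/17 → turn -1·90°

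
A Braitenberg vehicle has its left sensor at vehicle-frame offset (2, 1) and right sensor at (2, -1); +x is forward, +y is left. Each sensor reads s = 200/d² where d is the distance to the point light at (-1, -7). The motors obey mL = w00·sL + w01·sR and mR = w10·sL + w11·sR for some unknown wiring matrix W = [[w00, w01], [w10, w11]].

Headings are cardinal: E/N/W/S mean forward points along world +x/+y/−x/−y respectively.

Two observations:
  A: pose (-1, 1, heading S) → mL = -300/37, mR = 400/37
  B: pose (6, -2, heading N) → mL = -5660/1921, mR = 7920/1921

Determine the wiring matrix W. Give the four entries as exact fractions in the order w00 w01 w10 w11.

-1/2 -1 1 1

obs A: pose=(-1,1,S) → sL=200/37, sR=200/37, mL=-300/37, mR=400/37
obs B: pose=(6,-2,N) → sL=40/17, sR=200/113, mL=-5660/1921, mR=7920/1921
sensor matrix S = [[200/37, 200/37], [40/17, 200/113]]; det S = -224000/71077
solve [mL_A; mL_B] = S·[w00; w01] and [mR_A; mR_B] = S·[w10; w11]:
  w00 = -1/2, w01 = -1, w10 = 1, w11 = 1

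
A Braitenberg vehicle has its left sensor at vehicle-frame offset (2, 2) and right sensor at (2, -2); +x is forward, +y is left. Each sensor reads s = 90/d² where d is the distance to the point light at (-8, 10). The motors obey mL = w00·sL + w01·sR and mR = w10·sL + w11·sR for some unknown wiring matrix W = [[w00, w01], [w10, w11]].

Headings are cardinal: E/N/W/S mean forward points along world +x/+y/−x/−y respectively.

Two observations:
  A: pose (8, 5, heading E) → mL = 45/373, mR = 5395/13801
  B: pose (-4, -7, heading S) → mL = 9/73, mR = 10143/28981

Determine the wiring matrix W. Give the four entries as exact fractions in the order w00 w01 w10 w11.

0 1/2 1 1/2

obs A: pose=(8,5,E) → sL=10/37, sR=90/373, mL=45/373, mR=5395/13801
obs B: pose=(-4,-7,S) → sL=90/397, sR=18/73, mL=9/73, mR=10143/28981
sensor matrix S = [[10/37, 90/373], [90/397, 18/73]]; det S = 4776480/399966781
solve [mL_A; mL_B] = S·[w00; w01] and [mR_A; mR_B] = S·[w10; w11]:
  w00 = 0, w01 = 1/2, w10 = 1, w11 = 1/2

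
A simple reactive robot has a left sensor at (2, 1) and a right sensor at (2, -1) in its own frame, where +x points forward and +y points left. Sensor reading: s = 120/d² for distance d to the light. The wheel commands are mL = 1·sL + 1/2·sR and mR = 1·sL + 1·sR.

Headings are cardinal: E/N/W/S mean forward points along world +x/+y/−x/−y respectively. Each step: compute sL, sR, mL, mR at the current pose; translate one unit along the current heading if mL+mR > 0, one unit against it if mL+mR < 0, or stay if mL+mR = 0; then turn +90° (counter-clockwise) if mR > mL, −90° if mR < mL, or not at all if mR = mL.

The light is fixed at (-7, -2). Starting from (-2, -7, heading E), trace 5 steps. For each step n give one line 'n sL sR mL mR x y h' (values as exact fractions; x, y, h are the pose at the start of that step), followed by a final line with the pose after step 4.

0 24/13 24/17 564/221 720/221 -2 -7 E
1 60/17 60/29 2250/493 2760/493 -1 -7 N
2 120/41 24/5 1092/205 1584/205 -1 -6 W
3 5/3 30/13 110/39 155/39 -2 -6 S
4 24/13 24/17 564/221 720/221 -2 -7 E
final -1 -7 N

n=0: pose=(-2,-7,E); sL=24/13, sR=24/17; mL=564/221, mR=720/221; mL+mR=1284/221 → advance +1; mR−mL=12/17 → turn +1·90°
n=1: pose=(-1,-7,N); sL=60/17, sR=60/29; mL=2250/493, mR=2760/493; mL+mR=5010/493 → advance +1; mR−mL=30/29 → turn +1·90°
n=2: pose=(-1,-6,W); sL=120/41, sR=24/5; mL=1092/205, mR=1584/205; mL+mR=2676/205 → advance +1; mR−mL=12/5 → turn +1·90°
n=3: pose=(-2,-6,S); sL=5/3, sR=30/13; mL=110/39, mR=155/39; mL+mR=265/39 → advance +1; mR−mL=15/13 → turn +1·90°
n=4: pose=(-2,-7,E); sL=24/13, sR=24/17; mL=564/221, mR=720/221; mL+mR=1284/221 → advance +1; mR−mL=12/17 → turn +1·90°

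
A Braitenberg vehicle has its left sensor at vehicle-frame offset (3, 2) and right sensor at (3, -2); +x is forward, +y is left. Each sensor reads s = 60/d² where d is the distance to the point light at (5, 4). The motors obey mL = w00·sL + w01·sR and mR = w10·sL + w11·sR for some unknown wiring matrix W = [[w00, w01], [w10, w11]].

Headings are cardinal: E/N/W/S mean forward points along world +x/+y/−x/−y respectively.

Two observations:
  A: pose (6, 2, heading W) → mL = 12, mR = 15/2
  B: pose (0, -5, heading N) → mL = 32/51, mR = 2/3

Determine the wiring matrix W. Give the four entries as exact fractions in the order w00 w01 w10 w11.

obs A: pose=(6,2,W) → sL=3, sR=15, mL=12, mR=15/2
obs B: pose=(0,-5,N) → sL=12/17, sR=4/3, mL=32/51, mR=2/3
sensor matrix S = [[3, 15], [12/17, 4/3]]; det S = -112/17
solve [mL_A; mL_B] = S·[w00; w01] and [mR_A; mR_B] = S·[w10; w11]:
  w00 = -1, w01 = 1, w10 = 0, w11 = 1/2

-1 1 0 1/2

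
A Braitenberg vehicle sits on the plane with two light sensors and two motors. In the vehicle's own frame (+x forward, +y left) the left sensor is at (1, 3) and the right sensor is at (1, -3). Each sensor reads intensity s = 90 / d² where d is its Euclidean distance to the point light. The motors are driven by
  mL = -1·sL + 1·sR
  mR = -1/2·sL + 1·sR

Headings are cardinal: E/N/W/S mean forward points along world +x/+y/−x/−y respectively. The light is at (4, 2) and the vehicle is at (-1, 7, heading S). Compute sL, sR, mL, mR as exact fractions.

left sensor world pos  = (2, 6); dL² = 20
right sensor world pos = (-4, 6); dR² = 80
sL = 90/20 = 9/2
sR = 90/80 = 9/8
mL = -1·sL + 1·sR = -27/8
mR = -1/2·sL + 1·sR = -9/8

9/2 9/8 -27/8 -9/8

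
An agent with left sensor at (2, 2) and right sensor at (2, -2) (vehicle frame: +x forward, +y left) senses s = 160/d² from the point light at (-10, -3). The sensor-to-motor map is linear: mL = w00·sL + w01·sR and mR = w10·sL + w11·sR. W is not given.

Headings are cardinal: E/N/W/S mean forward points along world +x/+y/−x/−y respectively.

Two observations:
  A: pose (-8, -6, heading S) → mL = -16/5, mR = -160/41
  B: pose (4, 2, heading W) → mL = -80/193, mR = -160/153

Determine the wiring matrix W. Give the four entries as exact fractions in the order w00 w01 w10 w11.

0 -1/2 -1 0

obs A: pose=(-8,-6,S) → sL=160/41, sR=32/5, mL=-16/5, mR=-160/41
obs B: pose=(4,2,W) → sL=160/153, sR=160/193, mL=-80/193, mR=-160/153
sensor matrix S = [[160/41, 32/5], [160/153, 160/193]]; det S = -4186112/1210689
solve [mL_A; mL_B] = S·[w00; w01] and [mR_A; mR_B] = S·[w10; w11]:
  w00 = 0, w01 = -1/2, w10 = -1, w11 = 0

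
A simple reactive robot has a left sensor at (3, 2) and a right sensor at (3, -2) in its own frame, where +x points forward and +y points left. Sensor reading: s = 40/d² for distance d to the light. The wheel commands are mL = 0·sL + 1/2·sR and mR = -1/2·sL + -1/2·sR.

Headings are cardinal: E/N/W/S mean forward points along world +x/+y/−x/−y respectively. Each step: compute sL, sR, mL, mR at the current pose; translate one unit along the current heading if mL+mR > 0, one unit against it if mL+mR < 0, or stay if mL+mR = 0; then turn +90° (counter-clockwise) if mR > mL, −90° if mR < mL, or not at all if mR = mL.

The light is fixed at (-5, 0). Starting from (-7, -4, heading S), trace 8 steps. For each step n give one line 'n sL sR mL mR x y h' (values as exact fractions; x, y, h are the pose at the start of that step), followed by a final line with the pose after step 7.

0 40/49 8/13 4/13 -456/637 -7 -4 S
1 4/5 20/13 10/13 -76/65 -7 -3 W
2 40/9 40 20 -200/9 -6 -3 N
3 5 1 1/2 -3 -6 -4 E
4 40/49 8/13 4/13 -456/637 -7 -4 S
5 4/5 20/13 10/13 -76/65 -7 -3 W
6 40/9 40 20 -200/9 -6 -3 N
7 5 1 1/2 -3 -6 -4 E
final -7 -4 S

n=0: pose=(-7,-4,S); sL=40/49, sR=8/13; mL=4/13, mR=-456/637; mL+mR=-20/49 → advance -1; mR−mL=-652/637 → turn -1·90°
n=1: pose=(-7,-3,W); sL=4/5, sR=20/13; mL=10/13, mR=-76/65; mL+mR=-2/5 → advance -1; mR−mL=-126/65 → turn -1·90°
n=2: pose=(-6,-3,N); sL=40/9, sR=40; mL=20, mR=-200/9; mL+mR=-20/9 → advance -1; mR−mL=-380/9 → turn -1·90°
n=3: pose=(-6,-4,E); sL=5, sR=1; mL=1/2, mR=-3; mL+mR=-5/2 → advance -1; mR−mL=-7/2 → turn -1·90°
n=4: pose=(-7,-4,S); sL=40/49, sR=8/13; mL=4/13, mR=-456/637; mL+mR=-20/49 → advance -1; mR−mL=-652/637 → turn -1·90°
n=5: pose=(-7,-3,W); sL=4/5, sR=20/13; mL=10/13, mR=-76/65; mL+mR=-2/5 → advance -1; mR−mL=-126/65 → turn -1·90°
n=6: pose=(-6,-3,N); sL=40/9, sR=40; mL=20, mR=-200/9; mL+mR=-20/9 → advance -1; mR−mL=-380/9 → turn -1·90°
n=7: pose=(-6,-4,E); sL=5, sR=1; mL=1/2, mR=-3; mL+mR=-5/2 → advance -1; mR−mL=-7/2 → turn -1·90°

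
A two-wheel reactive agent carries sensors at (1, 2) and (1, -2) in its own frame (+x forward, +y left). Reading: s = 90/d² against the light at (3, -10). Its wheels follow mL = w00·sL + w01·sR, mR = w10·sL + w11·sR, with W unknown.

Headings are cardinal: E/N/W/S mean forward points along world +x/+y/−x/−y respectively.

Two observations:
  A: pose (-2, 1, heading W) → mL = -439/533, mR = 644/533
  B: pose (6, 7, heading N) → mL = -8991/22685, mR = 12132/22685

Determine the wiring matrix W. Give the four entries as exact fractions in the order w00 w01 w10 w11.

obs A: pose=(-2,1,W) → sL=10/13, sR=18/41, mL=-439/533, mR=644/533
obs B: pose=(6,7,N) → sL=18/65, sR=90/349, mL=-8991/22685, mR=12132/22685
sensor matrix S = [[10/13, 18/41], [18/65, 90/349]]; det S = 71424/930085
solve [mL_A; mL_B] = S·[w00; w01] and [mR_A; mR_B] = S·[w10; w11]:
  w00 = -1/2, w01 = -1, w10 = 1, w11 = 1

-1/2 -1 1 1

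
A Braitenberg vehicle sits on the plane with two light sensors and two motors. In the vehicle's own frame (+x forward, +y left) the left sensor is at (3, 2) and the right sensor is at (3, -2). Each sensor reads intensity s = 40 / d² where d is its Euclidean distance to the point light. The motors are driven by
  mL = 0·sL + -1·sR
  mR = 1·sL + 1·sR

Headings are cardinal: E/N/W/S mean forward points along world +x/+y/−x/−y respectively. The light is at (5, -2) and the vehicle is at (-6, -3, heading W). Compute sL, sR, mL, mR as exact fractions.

left sensor world pos  = (-9, -5); dL² = 205
right sensor world pos = (-9, -1); dR² = 197
sL = 40/205 = 8/41
sR = 40/197 = 40/197
mL = 0·sL + -1·sR = -40/197
mR = 1·sL + 1·sR = 3216/8077

8/41 40/197 -40/197 3216/8077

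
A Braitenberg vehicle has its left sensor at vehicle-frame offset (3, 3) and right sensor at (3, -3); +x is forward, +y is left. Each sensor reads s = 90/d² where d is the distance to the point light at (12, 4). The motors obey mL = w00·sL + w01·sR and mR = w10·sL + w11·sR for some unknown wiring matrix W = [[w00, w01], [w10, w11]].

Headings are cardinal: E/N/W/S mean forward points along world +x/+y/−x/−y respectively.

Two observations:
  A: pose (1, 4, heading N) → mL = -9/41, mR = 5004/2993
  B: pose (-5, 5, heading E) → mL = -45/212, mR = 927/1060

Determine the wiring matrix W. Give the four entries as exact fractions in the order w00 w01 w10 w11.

-1/2 0 1 1

obs A: pose=(1,4,N) → sL=18/41, sR=90/73, mL=-9/41, mR=5004/2993
obs B: pose=(-5,5,E) → sL=45/106, sR=9/20, mL=-45/212, mR=927/1060
sensor matrix S = [[18/41, 90/73], [45/106, 9/20]]; det S = -516861/1586290
solve [mL_A; mL_B] = S·[w00; w01] and [mR_A; mR_B] = S·[w10; w11]:
  w00 = -1/2, w01 = 0, w10 = 1, w11 = 1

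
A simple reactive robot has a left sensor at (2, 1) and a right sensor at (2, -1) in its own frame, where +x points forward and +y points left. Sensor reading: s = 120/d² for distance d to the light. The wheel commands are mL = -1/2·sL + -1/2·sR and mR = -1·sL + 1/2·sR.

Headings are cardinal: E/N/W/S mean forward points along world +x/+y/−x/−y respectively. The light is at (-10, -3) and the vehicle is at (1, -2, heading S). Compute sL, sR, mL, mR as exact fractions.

24/29 120/101 -2952/2929 -684/2929

left sensor world pos  = (2, -4); dL² = 145
right sensor world pos = (0, -4); dR² = 101
sL = 120/145 = 24/29
sR = 120/101 = 120/101
mL = -1/2·sL + -1/2·sR = -2952/2929
mR = -1·sL + 1/2·sR = -684/2929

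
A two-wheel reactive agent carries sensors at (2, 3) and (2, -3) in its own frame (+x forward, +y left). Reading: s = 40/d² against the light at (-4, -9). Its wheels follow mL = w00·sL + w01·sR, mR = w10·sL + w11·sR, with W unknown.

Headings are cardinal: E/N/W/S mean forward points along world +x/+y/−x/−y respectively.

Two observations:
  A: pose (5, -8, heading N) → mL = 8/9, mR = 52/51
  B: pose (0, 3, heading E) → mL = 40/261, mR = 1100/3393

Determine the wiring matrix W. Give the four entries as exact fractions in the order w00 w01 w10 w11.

1 0 1 1/2

obs A: pose=(5,-8,N) → sL=8/9, sR=40/153, mL=8/9, mR=52/51
obs B: pose=(0,3,E) → sL=40/261, sR=40/117, mL=40/261, mR=1100/3393
sensor matrix S = [[8/9, 40/153], [40/261, 40/117]]; det S = 136960/519129
solve [mL_A; mL_B] = S·[w00; w01] and [mR_A; mR_B] = S·[w10; w11]:
  w00 = 1, w01 = 0, w10 = 1, w11 = 1/2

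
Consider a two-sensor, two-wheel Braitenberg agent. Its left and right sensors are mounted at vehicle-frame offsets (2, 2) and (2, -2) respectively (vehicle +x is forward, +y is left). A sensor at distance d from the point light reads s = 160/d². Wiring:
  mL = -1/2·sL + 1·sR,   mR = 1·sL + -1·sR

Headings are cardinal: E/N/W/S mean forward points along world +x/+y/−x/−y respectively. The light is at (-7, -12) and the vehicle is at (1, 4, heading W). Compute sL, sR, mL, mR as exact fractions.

20/29 4/9 26/261 64/261

left sensor world pos  = (-1, 2); dL² = 232
right sensor world pos = (-1, 6); dR² = 360
sL = 160/232 = 20/29
sR = 160/360 = 4/9
mL = -1/2·sL + 1·sR = 26/261
mR = 1·sL + -1·sR = 64/261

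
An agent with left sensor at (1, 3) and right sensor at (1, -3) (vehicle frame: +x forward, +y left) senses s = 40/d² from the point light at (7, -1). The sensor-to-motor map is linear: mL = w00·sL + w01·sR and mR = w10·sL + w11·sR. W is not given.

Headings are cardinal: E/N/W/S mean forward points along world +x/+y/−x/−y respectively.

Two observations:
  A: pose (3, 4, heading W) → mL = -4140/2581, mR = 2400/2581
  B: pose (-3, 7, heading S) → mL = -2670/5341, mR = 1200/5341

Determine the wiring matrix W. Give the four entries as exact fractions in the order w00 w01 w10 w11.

-1 -1/2 1 -1

obs A: pose=(3,4,W) → sL=40/29, sR=40/89, mL=-4140/2581, mR=2400/2581
obs B: pose=(-3,7,S) → sL=20/49, sR=20/109, mL=-2670/5341, mR=1200/5341
sensor matrix S = [[40/29, 40/89], [20/49, 20/109]]; det S = 960000/13785121
solve [mL_A; mL_B] = S·[w00; w01] and [mR_A; mR_B] = S·[w10; w11]:
  w00 = -1, w01 = -1/2, w10 = 1, w11 = -1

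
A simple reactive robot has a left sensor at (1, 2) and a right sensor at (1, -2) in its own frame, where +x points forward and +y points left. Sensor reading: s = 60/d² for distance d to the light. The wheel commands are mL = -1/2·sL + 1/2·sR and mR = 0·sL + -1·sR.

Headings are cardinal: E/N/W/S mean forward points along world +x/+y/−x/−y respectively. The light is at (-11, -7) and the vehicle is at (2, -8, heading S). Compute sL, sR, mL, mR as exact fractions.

60/229 12/25 624/5725 -12/25

left sensor world pos  = (4, -9); dL² = 229
right sensor world pos = (0, -9); dR² = 125
sL = 60/229 = 60/229
sR = 60/125 = 12/25
mL = -1/2·sL + 1/2·sR = 624/5725
mR = 0·sL + -1·sR = -12/25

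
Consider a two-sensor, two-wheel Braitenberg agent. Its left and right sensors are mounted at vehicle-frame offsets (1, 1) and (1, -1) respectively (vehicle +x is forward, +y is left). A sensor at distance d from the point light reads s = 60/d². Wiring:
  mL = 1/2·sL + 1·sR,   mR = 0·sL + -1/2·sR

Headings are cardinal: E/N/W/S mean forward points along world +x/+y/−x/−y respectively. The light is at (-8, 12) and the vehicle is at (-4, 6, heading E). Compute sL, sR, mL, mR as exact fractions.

6/5 30/37 261/185 -15/37

left sensor world pos  = (-3, 7); dL² = 50
right sensor world pos = (-3, 5); dR² = 74
sL = 60/50 = 6/5
sR = 60/74 = 30/37
mL = 1/2·sL + 1·sR = 261/185
mR = 0·sL + -1/2·sR = -15/37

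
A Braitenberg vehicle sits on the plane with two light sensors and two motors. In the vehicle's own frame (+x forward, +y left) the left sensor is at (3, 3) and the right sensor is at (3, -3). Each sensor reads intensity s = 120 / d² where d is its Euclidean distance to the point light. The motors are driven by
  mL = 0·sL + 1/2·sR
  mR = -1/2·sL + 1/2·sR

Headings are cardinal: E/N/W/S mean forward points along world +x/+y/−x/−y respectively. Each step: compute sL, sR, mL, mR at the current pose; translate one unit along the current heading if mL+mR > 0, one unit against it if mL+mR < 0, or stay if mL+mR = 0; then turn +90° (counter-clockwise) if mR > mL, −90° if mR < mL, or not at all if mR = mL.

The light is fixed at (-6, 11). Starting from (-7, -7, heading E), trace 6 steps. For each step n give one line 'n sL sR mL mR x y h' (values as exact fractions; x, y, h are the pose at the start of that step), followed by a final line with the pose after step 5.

0 120/229 24/89 12/89 -2592/20381 -7 -7 E
1 4/15 4/15 2/15 0 -6 -7 S
2 120/493 24/53 12/53 2736/26129 -6 -8 W
3 15/34 6/13 3/13 9/884 -7 -8 N
4 120/229 24/89 12/89 -2592/20381 -7 -7 E
5 4/15 4/15 2/15 0 -6 -7 S
final -6 -8 W

n=0: pose=(-7,-7,E); sL=120/229, sR=24/89; mL=12/89, mR=-2592/20381; mL+mR=156/20381 → advance +1; mR−mL=-60/229 → turn -1·90°
n=1: pose=(-6,-7,S); sL=4/15, sR=4/15; mL=2/15, mR=0; mL+mR=2/15 → advance +1; mR−mL=-2/15 → turn -1·90°
n=2: pose=(-6,-8,W); sL=120/493, sR=24/53; mL=12/53, mR=2736/26129; mL+mR=8652/26129 → advance +1; mR−mL=-60/493 → turn -1·90°
n=3: pose=(-7,-8,N); sL=15/34, sR=6/13; mL=3/13, mR=9/884; mL+mR=213/884 → advance +1; mR−mL=-15/68 → turn -1·90°
n=4: pose=(-7,-7,E); sL=120/229, sR=24/89; mL=12/89, mR=-2592/20381; mL+mR=156/20381 → advance +1; mR−mL=-60/229 → turn -1·90°
n=5: pose=(-6,-7,S); sL=4/15, sR=4/15; mL=2/15, mR=0; mL+mR=2/15 → advance +1; mR−mL=-2/15 → turn -1·90°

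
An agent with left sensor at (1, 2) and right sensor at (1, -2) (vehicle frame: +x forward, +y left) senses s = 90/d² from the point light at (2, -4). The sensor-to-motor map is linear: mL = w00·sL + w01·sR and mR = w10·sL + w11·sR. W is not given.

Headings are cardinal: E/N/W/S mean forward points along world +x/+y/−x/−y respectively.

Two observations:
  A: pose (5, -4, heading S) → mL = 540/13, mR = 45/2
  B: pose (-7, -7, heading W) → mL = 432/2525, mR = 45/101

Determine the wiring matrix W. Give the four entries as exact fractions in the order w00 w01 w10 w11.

-1 1 0 1/2

obs A: pose=(5,-4,S) → sL=45/13, sR=45, mL=540/13, mR=45/2
obs B: pose=(-7,-7,W) → sL=18/25, sR=90/101, mL=432/2525, mR=45/101
sensor matrix S = [[45/13, 45], [18/25, 90/101]]; det S = -192456/6565
solve [mL_A; mL_B] = S·[w00; w01] and [mR_A; mR_B] = S·[w10; w11]:
  w00 = -1, w01 = 1, w10 = 0, w11 = 1/2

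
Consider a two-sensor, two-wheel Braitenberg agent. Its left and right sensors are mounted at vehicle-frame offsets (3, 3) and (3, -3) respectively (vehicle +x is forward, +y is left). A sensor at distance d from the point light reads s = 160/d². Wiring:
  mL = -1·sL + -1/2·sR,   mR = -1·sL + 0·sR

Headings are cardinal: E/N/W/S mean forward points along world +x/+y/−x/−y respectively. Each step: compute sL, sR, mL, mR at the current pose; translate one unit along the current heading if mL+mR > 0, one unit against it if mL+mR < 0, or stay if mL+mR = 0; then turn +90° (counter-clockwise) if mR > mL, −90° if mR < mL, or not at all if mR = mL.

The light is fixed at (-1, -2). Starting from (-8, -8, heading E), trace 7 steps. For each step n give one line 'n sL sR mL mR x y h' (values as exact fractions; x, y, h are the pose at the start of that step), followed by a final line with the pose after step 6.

0 32/5 160/97 -3504/485 -32/5 -8 -8 E
1 16/13 80/17 -792/221 -16/13 -9 -8 N
2 160/221 160/137 -39600/30277 -160/221 -9 -9 W
3 40/29 4/5 -258/145 -40/29 -8 -9 S
4 32/5 160/97 -3504/485 -32/5 -8 -8 E
5 16/13 80/17 -792/221 -16/13 -9 -8 N
6 160/221 160/137 -39600/30277 -160/221 -9 -9 W
final -8 -9 S

n=0: pose=(-8,-8,E); sL=32/5, sR=160/97; mL=-3504/485, mR=-32/5; mL+mR=-6608/485 → advance -1; mR−mL=80/97 → turn +1·90°
n=1: pose=(-9,-8,N); sL=16/13, sR=80/17; mL=-792/221, mR=-16/13; mL+mR=-1064/221 → advance -1; mR−mL=40/17 → turn +1·90°
n=2: pose=(-9,-9,W); sL=160/221, sR=160/137; mL=-39600/30277, mR=-160/221; mL+mR=-61520/30277 → advance -1; mR−mL=80/137 → turn +1·90°
n=3: pose=(-8,-9,S); sL=40/29, sR=4/5; mL=-258/145, mR=-40/29; mL+mR=-458/145 → advance -1; mR−mL=2/5 → turn +1·90°
n=4: pose=(-8,-8,E); sL=32/5, sR=160/97; mL=-3504/485, mR=-32/5; mL+mR=-6608/485 → advance -1; mR−mL=80/97 → turn +1·90°
n=5: pose=(-9,-8,N); sL=16/13, sR=80/17; mL=-792/221, mR=-16/13; mL+mR=-1064/221 → advance -1; mR−mL=40/17 → turn +1·90°
n=6: pose=(-9,-9,W); sL=160/221, sR=160/137; mL=-39600/30277, mR=-160/221; mL+mR=-61520/30277 → advance -1; mR−mL=80/137 → turn +1·90°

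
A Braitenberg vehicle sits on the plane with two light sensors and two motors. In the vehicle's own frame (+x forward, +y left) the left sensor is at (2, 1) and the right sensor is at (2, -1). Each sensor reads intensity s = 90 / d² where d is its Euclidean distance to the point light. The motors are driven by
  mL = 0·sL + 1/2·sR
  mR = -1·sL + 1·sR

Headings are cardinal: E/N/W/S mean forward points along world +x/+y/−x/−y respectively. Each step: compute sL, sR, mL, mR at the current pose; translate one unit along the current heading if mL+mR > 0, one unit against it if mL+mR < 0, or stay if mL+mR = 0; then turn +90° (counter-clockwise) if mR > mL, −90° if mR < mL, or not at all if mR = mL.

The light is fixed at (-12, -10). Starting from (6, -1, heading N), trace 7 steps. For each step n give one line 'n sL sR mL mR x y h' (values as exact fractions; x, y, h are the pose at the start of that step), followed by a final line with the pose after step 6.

n=0: pose=(6,-1,N); sL=9/41, sR=45/241; mL=45/482, mR=-324/9881; mL+mR=1197/19762 → advance +1; mR−mL=-2493/19762 → turn -1·90°
n=1: pose=(6,0,E); sL=90/521, sR=90/481; mL=45/481, mR=3600/250601; mL+mR=27045/250601 → advance +1; mR−mL=-19845/250601 → turn -1·90°
n=2: pose=(7,0,S); sL=45/232, sR=45/194; mL=45/388, mR=855/22504; mL+mR=3465/22504 → advance +1; mR−mL=-1755/22504 → turn -1·90°
n=3: pose=(7,-1,W); sL=90/353, sR=90/389; mL=45/389, mR=-3240/137317; mL+mR=12645/137317 → advance +1; mR−mL=-19125/137317 → turn -1·90°
n=4: pose=(6,-1,N); sL=9/41, sR=45/241; mL=45/482, mR=-324/9881; mL+mR=1197/19762 → advance +1; mR−mL=-2493/19762 → turn -1·90°
n=5: pose=(6,0,E); sL=90/521, sR=90/481; mL=45/481, mR=3600/250601; mL+mR=27045/250601 → advance +1; mR−mL=-19845/250601 → turn -1·90°
n=6: pose=(7,0,S); sL=45/232, sR=45/194; mL=45/388, mR=855/22504; mL+mR=3465/22504 → advance +1; mR−mL=-1755/22504 → turn -1·90°

0 9/41 45/241 45/482 -324/9881 6 -1 N
1 90/521 90/481 45/481 3600/250601 6 0 E
2 45/232 45/194 45/388 855/22504 7 0 S
3 90/353 90/389 45/389 -3240/137317 7 -1 W
4 9/41 45/241 45/482 -324/9881 6 -1 N
5 90/521 90/481 45/481 3600/250601 6 0 E
6 45/232 45/194 45/388 855/22504 7 0 S
final 7 -1 W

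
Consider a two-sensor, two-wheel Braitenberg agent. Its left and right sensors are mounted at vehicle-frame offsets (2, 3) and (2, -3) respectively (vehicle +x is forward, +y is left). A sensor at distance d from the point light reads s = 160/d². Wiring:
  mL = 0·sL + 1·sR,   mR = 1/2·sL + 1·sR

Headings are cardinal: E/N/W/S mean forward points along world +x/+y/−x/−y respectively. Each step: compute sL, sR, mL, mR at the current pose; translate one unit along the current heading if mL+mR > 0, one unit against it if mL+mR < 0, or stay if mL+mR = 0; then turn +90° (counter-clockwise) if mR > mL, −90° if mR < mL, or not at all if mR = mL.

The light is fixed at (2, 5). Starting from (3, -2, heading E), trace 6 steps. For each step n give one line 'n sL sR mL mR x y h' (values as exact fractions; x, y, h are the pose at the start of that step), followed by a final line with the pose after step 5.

n=0: pose=(3,-2,E); sL=32/5, sR=160/109; mL=160/109, mR=2544/545; mL+mR=3344/545 → advance +1; mR−mL=16/5 → turn +1·90°
n=1: pose=(4,-2,N); sL=80/13, sR=16/5; mL=16/5, mR=408/65; mL+mR=616/65 → advance +1; mR−mL=40/13 → turn +1·90°
n=2: pose=(4,-1,W); sL=160/81, sR=160/9; mL=160/9, mR=1520/81; mL+mR=2960/81 → advance +1; mR−mL=80/81 → turn +1·90°
n=3: pose=(3,-1,S); sL=2, sR=40/17; mL=40/17, mR=57/17; mL+mR=97/17 → advance +1; mR−mL=1 → turn +1·90°
n=4: pose=(3,-2,E); sL=32/5, sR=160/109; mL=160/109, mR=2544/545; mL+mR=3344/545 → advance +1; mR−mL=16/5 → turn +1·90°
n=5: pose=(4,-2,N); sL=80/13, sR=16/5; mL=16/5, mR=408/65; mL+mR=616/65 → advance +1; mR−mL=40/13 → turn +1·90°

0 32/5 160/109 160/109 2544/545 3 -2 E
1 80/13 16/5 16/5 408/65 4 -2 N
2 160/81 160/9 160/9 1520/81 4 -1 W
3 2 40/17 40/17 57/17 3 -1 S
4 32/5 160/109 160/109 2544/545 3 -2 E
5 80/13 16/5 16/5 408/65 4 -2 N
final 4 -1 W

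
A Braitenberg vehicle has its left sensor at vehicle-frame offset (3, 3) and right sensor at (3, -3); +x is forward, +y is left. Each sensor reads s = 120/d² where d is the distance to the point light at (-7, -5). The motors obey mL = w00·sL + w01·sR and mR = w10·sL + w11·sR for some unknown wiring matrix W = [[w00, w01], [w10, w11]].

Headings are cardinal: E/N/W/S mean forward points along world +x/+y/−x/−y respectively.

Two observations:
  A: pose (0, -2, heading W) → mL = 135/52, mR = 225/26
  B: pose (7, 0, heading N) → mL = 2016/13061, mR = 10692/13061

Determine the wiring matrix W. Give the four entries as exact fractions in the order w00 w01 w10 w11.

1/2 -1/2 1 1/2

obs A: pose=(0,-2,W) → sL=15/2, sR=30/13, mL=135/52, mR=225/26
obs B: pose=(7,0,N) → sL=24/37, sR=120/353, mL=2016/13061, mR=10692/13061
sensor matrix S = [[15/2, 30/13], [24/37, 120/353]]; det S = 178740/169793
solve [mL_A; mL_B] = S·[w00; w01] and [mR_A; mR_B] = S·[w10; w11]:
  w00 = 1/2, w01 = -1/2, w10 = 1, w11 = 1/2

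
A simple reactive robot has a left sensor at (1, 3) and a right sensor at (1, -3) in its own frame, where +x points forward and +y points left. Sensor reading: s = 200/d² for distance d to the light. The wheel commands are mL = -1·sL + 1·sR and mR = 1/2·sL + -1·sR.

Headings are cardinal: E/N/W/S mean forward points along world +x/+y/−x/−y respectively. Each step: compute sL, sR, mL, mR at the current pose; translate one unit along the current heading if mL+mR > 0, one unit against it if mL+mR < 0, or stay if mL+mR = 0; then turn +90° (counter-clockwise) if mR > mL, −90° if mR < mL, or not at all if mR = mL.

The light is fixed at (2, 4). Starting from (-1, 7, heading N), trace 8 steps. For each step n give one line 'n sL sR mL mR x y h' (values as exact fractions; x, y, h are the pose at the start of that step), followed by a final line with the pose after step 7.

0 50/13 25/2 225/26 -275/26 -1 7 N
1 200/29 40 960/29 -1060/29 -1 6 E
2 100 4 -96 46 -2 6 S
3 40/9 200/9 160/9 -20 -2 7 E
4 25 50/17 -375/17 325/34 -3 7 S
5 40/13 200/17 1920/221 -2260/221 -3 8 E
6 100/9 20/9 -80/9 10/3 -4 8 S
7 200/89 200/29 12000/2581 -14900/2581 -4 9 E
final -5 9 S

n=0: pose=(-1,7,N); sL=50/13, sR=25/2; mL=225/26, mR=-275/26; mL+mR=-25/13 → advance -1; mR−mL=-250/13 → turn -1·90°
n=1: pose=(-1,6,E); sL=200/29, sR=40; mL=960/29, mR=-1060/29; mL+mR=-100/29 → advance -1; mR−mL=-2020/29 → turn -1·90°
n=2: pose=(-2,6,S); sL=100, sR=4; mL=-96, mR=46; mL+mR=-50 → advance -1; mR−mL=142 → turn +1·90°
n=3: pose=(-2,7,E); sL=40/9, sR=200/9; mL=160/9, mR=-20; mL+mR=-20/9 → advance -1; mR−mL=-340/9 → turn -1·90°
n=4: pose=(-3,7,S); sL=25, sR=50/17; mL=-375/17, mR=325/34; mL+mR=-25/2 → advance -1; mR−mL=1075/34 → turn +1·90°
n=5: pose=(-3,8,E); sL=40/13, sR=200/17; mL=1920/221, mR=-2260/221; mL+mR=-20/13 → advance -1; mR−mL=-4180/221 → turn -1·90°
n=6: pose=(-4,8,S); sL=100/9, sR=20/9; mL=-80/9, mR=10/3; mL+mR=-50/9 → advance -1; mR−mL=110/9 → turn +1·90°
n=7: pose=(-4,9,E); sL=200/89, sR=200/29; mL=12000/2581, mR=-14900/2581; mL+mR=-100/89 → advance -1; mR−mL=-26900/2581 → turn -1·90°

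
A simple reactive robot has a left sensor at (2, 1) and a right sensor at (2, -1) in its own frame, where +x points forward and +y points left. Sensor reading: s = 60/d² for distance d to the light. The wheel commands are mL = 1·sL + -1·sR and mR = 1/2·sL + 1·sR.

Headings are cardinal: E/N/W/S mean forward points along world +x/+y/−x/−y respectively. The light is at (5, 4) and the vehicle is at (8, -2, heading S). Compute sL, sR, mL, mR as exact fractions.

left sensor world pos  = (9, -4); dL² = 80
right sensor world pos = (7, -4); dR² = 68
sL = 60/80 = 3/4
sR = 60/68 = 15/17
mL = 1·sL + -1·sR = -9/68
mR = 1/2·sL + 1·sR = 171/136

3/4 15/17 -9/68 171/136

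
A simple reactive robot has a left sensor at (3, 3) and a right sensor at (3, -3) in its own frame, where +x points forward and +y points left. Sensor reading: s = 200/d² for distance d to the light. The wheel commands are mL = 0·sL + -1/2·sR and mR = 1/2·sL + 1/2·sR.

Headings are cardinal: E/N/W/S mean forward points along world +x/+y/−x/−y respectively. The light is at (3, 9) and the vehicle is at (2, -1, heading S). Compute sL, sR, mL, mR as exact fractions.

left sensor world pos  = (5, -4); dL² = 173
right sensor world pos = (-1, -4); dR² = 185
sL = 200/173 = 200/173
sR = 200/185 = 40/37
mL = 0·sL + -1/2·sR = -20/37
mR = 1/2·sL + 1/2·sR = 7160/6401

200/173 40/37 -20/37 7160/6401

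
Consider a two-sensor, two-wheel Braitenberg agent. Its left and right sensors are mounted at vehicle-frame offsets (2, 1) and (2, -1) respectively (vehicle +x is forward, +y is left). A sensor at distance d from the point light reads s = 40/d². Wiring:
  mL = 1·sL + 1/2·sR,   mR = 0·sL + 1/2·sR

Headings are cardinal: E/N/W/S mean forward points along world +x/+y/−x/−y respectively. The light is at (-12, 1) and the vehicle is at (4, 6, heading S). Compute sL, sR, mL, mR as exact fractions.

left sensor world pos  = (5, 4); dL² = 298
right sensor world pos = (3, 4); dR² = 234
sL = 40/298 = 20/149
sR = 40/234 = 20/117
mL = 1·sL + 1/2·sR = 3830/17433
mR = 0·sL + 1/2·sR = 10/117

20/149 20/117 3830/17433 10/117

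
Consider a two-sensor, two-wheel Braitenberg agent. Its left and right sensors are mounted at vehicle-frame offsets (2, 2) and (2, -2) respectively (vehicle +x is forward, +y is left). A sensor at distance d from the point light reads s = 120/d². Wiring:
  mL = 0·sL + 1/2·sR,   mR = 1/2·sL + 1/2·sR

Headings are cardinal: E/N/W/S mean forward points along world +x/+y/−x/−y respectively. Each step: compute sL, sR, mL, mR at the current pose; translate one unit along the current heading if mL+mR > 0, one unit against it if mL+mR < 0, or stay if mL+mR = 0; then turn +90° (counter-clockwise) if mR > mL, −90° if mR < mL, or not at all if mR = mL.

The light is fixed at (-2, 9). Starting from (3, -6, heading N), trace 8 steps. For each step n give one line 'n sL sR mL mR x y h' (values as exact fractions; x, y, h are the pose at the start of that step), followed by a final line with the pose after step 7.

n=0: pose=(3,-6,N); sL=60/89, sR=60/109; mL=30/109, mR=5940/9701; mL+mR=8610/9701 → advance +1; mR−mL=30/89 → turn +1·90°
n=1: pose=(3,-5,W); sL=24/53, sR=40/51; mL=20/51, mR=1672/2703; mL+mR=2732/2703 → advance +1; mR−mL=12/53 → turn +1·90°
n=2: pose=(2,-5,S); sL=30/73, sR=6/13; mL=3/13, mR=414/949; mL+mR=633/949 → advance +1; mR−mL=15/73 → turn +1·90°
n=3: pose=(2,-6,E); sL=24/41, sR=24/65; mL=12/65, mR=1272/2665; mL+mR=1764/2665 → advance +1; mR−mL=12/41 → turn +1·90°
n=4: pose=(3,-6,N); sL=60/89, sR=60/109; mL=30/109, mR=5940/9701; mL+mR=8610/9701 → advance +1; mR−mL=30/89 → turn +1·90°
n=5: pose=(3,-5,W); sL=24/53, sR=40/51; mL=20/51, mR=1672/2703; mL+mR=2732/2703 → advance +1; mR−mL=12/53 → turn +1·90°
n=6: pose=(2,-5,S); sL=30/73, sR=6/13; mL=3/13, mR=414/949; mL+mR=633/949 → advance +1; mR−mL=15/73 → turn +1·90°
n=7: pose=(2,-6,E); sL=24/41, sR=24/65; mL=12/65, mR=1272/2665; mL+mR=1764/2665 → advance +1; mR−mL=12/41 → turn +1·90°

0 60/89 60/109 30/109 5940/9701 3 -6 N
1 24/53 40/51 20/51 1672/2703 3 -5 W
2 30/73 6/13 3/13 414/949 2 -5 S
3 24/41 24/65 12/65 1272/2665 2 -6 E
4 60/89 60/109 30/109 5940/9701 3 -6 N
5 24/53 40/51 20/51 1672/2703 3 -5 W
6 30/73 6/13 3/13 414/949 2 -5 S
7 24/41 24/65 12/65 1272/2665 2 -6 E
final 3 -6 N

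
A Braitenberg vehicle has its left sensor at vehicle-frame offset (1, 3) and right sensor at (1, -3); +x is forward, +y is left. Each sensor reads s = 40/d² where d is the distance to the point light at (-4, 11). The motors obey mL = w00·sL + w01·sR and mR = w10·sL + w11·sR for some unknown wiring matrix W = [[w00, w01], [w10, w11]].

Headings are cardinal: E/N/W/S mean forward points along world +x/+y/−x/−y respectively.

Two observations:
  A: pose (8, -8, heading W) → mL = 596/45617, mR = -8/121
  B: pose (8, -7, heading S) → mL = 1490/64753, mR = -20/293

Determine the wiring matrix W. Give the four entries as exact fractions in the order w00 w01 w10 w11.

1 -1/2 -1 0

obs A: pose=(8,-8,W) → sL=8/121, sR=40/377, mL=596/45617, mR=-8/121
obs B: pose=(8,-7,S) → sL=20/293, sR=20/221, mL=1490/64753, mR=-20/293
sensor matrix S = [[8/121, 40/377], [20/293, 20/221]]; det S = -286080/227218277
solve [mL_A; mL_B] = S·[w00; w01] and [mR_A; mR_B] = S·[w10; w11]:
  w00 = 1, w01 = -1/2, w10 = -1, w11 = 0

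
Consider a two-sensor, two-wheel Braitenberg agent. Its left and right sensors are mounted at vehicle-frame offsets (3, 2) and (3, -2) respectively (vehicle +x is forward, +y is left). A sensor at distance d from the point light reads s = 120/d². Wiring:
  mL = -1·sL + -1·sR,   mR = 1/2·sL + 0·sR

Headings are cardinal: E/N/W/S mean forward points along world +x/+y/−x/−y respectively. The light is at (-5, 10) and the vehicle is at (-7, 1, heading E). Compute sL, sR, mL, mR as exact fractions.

12/5 60/61 -1032/305 6/5

left sensor world pos  = (-4, 3); dL² = 50
right sensor world pos = (-4, -1); dR² = 122
sL = 120/50 = 12/5
sR = 120/122 = 60/61
mL = -1·sL + -1·sR = -1032/305
mR = 1/2·sL + 0·sR = 6/5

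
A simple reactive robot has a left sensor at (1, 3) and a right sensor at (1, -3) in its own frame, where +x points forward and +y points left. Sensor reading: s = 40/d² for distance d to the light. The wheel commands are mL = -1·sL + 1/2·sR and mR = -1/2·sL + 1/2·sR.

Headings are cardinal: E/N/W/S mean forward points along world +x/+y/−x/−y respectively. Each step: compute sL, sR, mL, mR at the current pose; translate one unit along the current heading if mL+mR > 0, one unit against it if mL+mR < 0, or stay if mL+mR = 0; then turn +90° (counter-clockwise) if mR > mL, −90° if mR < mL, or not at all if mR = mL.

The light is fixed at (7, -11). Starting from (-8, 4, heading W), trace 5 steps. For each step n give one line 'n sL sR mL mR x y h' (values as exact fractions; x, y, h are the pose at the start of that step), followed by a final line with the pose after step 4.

n=0: pose=(-8,4,W); sL=1/10, sR=2/29; mL=-19/290, mR=-9/580; mL+mR=-47/580 → advance -1; mR−mL=1/20 → turn +1·90°
n=1: pose=(-7,4,S); sL=40/317, sR=8/97; mL=-2612/30749, mR=-672/30749; mL+mR=-3284/30749 → advance -1; mR−mL=20/317 → turn +1·90°
n=2: pose=(-7,5,E); sL=4/53, sR=20/169; mL=-146/8957, mR=192/8957; mL+mR=46/8957 → advance +1; mR−mL=2/53 → turn +1·90°
n=3: pose=(-6,5,N); sL=8/109, sR=40/389; mL=-932/42401, mR=624/42401; mL+mR=-308/42401 → advance -1; mR−mL=4/109 → turn +1·90°
n=4: pose=(-6,4,W); sL=2/17, sR=1/13; mL=-35/442, mR=-9/442; mL+mR=-22/221 → advance -1; mR−mL=1/17 → turn +1·90°

0 1/10 2/29 -19/290 -9/580 -8 4 W
1 40/317 8/97 -2612/30749 -672/30749 -7 4 S
2 4/53 20/169 -146/8957 192/8957 -7 5 E
3 8/109 40/389 -932/42401 624/42401 -6 5 N
4 2/17 1/13 -35/442 -9/442 -6 4 W
final -5 4 S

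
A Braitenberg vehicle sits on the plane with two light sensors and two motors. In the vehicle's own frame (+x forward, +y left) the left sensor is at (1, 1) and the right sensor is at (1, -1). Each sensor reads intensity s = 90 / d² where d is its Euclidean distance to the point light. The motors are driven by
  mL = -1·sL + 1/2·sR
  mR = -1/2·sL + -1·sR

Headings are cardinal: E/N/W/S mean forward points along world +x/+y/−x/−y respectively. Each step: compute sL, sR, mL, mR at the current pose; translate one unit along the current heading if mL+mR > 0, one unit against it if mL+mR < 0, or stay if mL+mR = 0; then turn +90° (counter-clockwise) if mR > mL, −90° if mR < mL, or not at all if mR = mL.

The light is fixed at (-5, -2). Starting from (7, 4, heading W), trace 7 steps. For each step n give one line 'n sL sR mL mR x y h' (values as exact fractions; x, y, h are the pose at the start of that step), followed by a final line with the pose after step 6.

n=0: pose=(7,4,W); sL=45/73, sR=9/17; mL=-873/2482, mR=-2079/2482; mL+mR=-1476/1241 → advance -1; mR−mL=-603/1241 → turn -1·90°
n=1: pose=(8,4,N); sL=90/193, sR=18/49; mL=-2673/9457, mR=-5679/9457; mL+mR=-8352/9457 → advance -1; mR−mL=-3006/9457 → turn -1·90°
n=2: pose=(8,3,E); sL=45/116, sR=45/106; mL=-270/1537, mR=-7605/12296; mL+mR=-9765/12296 → advance -1; mR−mL=-5445/12296 → turn -1·90°
n=3: pose=(7,3,S); sL=18/37, sR=90/137; mL=-801/5069, mR=-4563/5069; mL+mR=-5364/5069 → advance -1; mR−mL=-3762/5069 → turn -1·90°
n=4: pose=(7,4,W); sL=45/73, sR=9/17; mL=-873/2482, mR=-2079/2482; mL+mR=-1476/1241 → advance -1; mR−mL=-603/1241 → turn -1·90°
n=5: pose=(8,4,N); sL=90/193, sR=18/49; mL=-2673/9457, mR=-5679/9457; mL+mR=-8352/9457 → advance -1; mR−mL=-3006/9457 → turn -1·90°
n=6: pose=(8,3,E); sL=45/116, sR=45/106; mL=-270/1537, mR=-7605/12296; mL+mR=-9765/12296 → advance -1; mR−mL=-5445/12296 → turn -1·90°

0 45/73 9/17 -873/2482 -2079/2482 7 4 W
1 90/193 18/49 -2673/9457 -5679/9457 8 4 N
2 45/116 45/106 -270/1537 -7605/12296 8 3 E
3 18/37 90/137 -801/5069 -4563/5069 7 3 S
4 45/73 9/17 -873/2482 -2079/2482 7 4 W
5 90/193 18/49 -2673/9457 -5679/9457 8 4 N
6 45/116 45/106 -270/1537 -7605/12296 8 3 E
final 7 3 S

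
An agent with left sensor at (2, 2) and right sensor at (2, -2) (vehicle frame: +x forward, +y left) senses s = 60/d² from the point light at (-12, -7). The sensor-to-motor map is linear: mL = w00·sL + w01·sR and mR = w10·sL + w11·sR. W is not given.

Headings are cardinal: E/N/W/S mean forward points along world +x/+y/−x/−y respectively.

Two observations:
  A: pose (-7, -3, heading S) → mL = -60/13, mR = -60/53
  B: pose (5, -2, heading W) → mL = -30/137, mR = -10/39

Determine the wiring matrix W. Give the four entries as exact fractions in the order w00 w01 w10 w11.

obs A: pose=(-7,-3,S) → sL=60/53, sR=60/13, mL=-60/13, mR=-60/53
obs B: pose=(5,-2,W) → sL=10/39, sR=30/137, mL=-30/137, mR=-10/39
sensor matrix S = [[60/53, 60/13], [10/39, 30/137]]; det S = -1148000/1227109
solve [mL_A; mL_B] = S·[w00; w01] and [mR_A; mR_B] = S·[w10; w11]:
  w00 = 0, w01 = -1, w10 = -1, w11 = 0

0 -1 -1 0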